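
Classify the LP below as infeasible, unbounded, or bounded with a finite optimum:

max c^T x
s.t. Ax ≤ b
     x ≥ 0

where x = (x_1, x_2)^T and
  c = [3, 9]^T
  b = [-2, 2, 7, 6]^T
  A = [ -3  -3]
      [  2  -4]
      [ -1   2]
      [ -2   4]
Feasible point: (0, 1) satisfies every constraint, so the LP is feasible.
Direction d = (2, 1): for each constraint row a, a·d ≤ 0 —
  (-3)(2) + (-3)(1) = -9 ≤ 0
  (2)(2) + (-4)(1) = 0 ≤ 0
  (-1)(2) + (2)(1) = 0 ≤ 0
  (-2)(2) + (4)(1) = 0 ≤ 0
and d ≥ 0, so (0, 1) + t·d stays feasible for every t ≥ 0. Along this ray z = 3x_1 + 9x_2 changes by 15 per unit t, so z → +∞.

Unbounded — the objective can increase without bound over the feasible region.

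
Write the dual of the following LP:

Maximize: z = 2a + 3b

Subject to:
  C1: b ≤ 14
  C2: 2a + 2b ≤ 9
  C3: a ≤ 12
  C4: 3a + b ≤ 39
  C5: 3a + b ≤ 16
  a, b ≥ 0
Minimize: z = 14y1 + 9y2 + 12y3 + 39y4 + 16y5

Subject to:
  C1: -2y2 - y3 - 3y4 - 3y5 ≤ -2
  C2: -y1 - 2y2 - y4 - y5 ≤ -3
  y1, y2, y3, y4, y5 ≥ 0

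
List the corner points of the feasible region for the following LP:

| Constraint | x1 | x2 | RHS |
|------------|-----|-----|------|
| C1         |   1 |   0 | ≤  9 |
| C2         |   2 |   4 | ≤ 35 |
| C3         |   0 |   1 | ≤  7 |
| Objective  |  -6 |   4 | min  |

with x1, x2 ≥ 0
Each vertex is the intersection of two constraint boundaries that also satisfies all remaining constraints:
  x1 = 0 and x2 = 0 → (0, 0)
  x1 = 9 and x2 = 0 → (9, 0)
  x1 = 9 and 2x1 + 4x2 = 35 → (9, 4.25)
  2x1 + 4x2 = 35 and x2 = 7 → (3.5, 7)
  x2 = 7 and x1 = 0 → (0, 7)

Vertices: (0, 0), (9, 0), (9, 4.25), (3.5, 7), (0, 7)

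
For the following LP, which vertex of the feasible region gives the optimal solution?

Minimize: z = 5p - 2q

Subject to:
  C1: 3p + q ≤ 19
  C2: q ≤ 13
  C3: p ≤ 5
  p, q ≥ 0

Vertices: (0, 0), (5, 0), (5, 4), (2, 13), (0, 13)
Evaluating z = 5p - 2q at each vertex:
  (0, 0): z = 0
  (5, 0): z = 25
  (5, 4): z = 17
  (2, 13): z = -16
  (0, 13): z = -26

The smallest value is z = -26, attained at (0, 13).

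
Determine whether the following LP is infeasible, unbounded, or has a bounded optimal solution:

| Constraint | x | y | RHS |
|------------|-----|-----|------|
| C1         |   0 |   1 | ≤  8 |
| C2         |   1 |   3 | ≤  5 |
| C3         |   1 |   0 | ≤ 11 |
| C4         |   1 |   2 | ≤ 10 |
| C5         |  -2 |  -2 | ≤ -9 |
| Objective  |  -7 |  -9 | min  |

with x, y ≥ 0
The point (5, 0) satisfies every constraint, so the LP is feasible; the constraints give x ≤ 11 and y ≤ 8, which with x, y ≥ 0 keep the feasible region inside a bounded box. A feasible, bounded LP attains a finite optimum at a vertex.

Evaluating z = -7x - 9y at each vertex:
  (4.5, 0): z = -31.5
  (5, 0): z = -35
  (4.25, 0.25): z = -32

Feasible with finite optimum z* = -35 at (5, 0).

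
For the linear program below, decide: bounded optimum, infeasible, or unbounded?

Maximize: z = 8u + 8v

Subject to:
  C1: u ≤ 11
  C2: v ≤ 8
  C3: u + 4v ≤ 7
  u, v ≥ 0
The point (7, 0) satisfies every constraint, so the LP is feasible; the constraints give u ≤ 11 and v ≤ 8, which with u, v ≥ 0 keep the feasible region inside a bounded box. A feasible, bounded LP attains a finite optimum at a vertex.

Evaluating z = 8u + 8v at each vertex:
  (0, 0): z = 0
  (7, 0): z = 56
  (0, 1.75): z = 14

The LP has an optimal solution: (7, 0) with z = 56.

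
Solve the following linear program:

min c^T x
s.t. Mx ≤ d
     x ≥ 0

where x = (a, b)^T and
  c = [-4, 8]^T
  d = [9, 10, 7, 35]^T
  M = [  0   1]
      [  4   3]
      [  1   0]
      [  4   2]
Each vertex is the intersection of two constraint boundaries that also satisfies all remaining constraints:
  a = 0 and b = 0 → (0, 0)
  4a + 3b = 10 and b = 0 → (2.5, 0)
  4a + 3b = 10 and a = 0 → (0, 3.333)

Evaluating z = -4a + 8b at each vertex:
  (0, 0): z = 0
  (2.5, 0): z = -10
  (0, 3.333): z = 26.67

The minimum is at (2.5, 0) with z = -10.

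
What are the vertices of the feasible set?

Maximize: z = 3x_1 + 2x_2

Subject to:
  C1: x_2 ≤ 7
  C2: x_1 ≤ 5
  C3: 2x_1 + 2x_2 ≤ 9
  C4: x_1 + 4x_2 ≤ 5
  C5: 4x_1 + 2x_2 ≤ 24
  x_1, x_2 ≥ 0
Each vertex is the intersection of two constraint boundaries that also satisfies all remaining constraints:
  x_1 = 0 and x_2 = 0 → (0, 0)
  2x_1 + 2x_2 = 9 and x_2 = 0 → (4.5, 0)
  2x_1 + 2x_2 = 9 and x_1 + 4x_2 = 5 → (4.333, 0.1667)
  x_1 + 4x_2 = 5 and x_1 = 0 → (0, 1.25)

Vertices: (0, 0), (4.5, 0), (4.333, 0.1667), (0, 1.25)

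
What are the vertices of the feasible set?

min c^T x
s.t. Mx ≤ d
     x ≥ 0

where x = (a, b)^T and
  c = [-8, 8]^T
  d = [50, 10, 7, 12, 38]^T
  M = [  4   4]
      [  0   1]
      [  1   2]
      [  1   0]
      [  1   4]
Each vertex is the intersection of two constraint boundaries that also satisfies all remaining constraints:
  a = 0 and b = 0 → (0, 0)
  a + 2b = 7 and b = 0 → (7, 0)
  a + 2b = 7 and a = 0 → (0, 3.5)

Vertices: (0, 0), (7, 0), (0, 3.5)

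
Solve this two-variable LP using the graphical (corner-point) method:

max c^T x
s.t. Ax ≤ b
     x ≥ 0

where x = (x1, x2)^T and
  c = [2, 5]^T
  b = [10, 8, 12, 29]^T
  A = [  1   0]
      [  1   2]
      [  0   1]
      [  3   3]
x1 = 0, x2 = 4, z = 20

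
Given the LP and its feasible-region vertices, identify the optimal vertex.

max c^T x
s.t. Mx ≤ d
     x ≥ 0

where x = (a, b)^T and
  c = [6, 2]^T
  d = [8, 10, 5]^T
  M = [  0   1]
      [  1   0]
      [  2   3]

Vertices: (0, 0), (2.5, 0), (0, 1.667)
Evaluating z = 6a + 2b at each vertex:
  (0, 0): z = 0
  (2.5, 0): z = 15
  (0, 1.667): z = 3.333

The largest value is z = 15, attained at (2.5, 0).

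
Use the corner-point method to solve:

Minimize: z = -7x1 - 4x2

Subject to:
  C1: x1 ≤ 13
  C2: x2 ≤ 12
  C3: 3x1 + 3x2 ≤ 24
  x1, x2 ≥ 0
Each vertex is the intersection of two constraint boundaries that also satisfies all remaining constraints:
  x1 = 0 and x2 = 0 → (0, 0)
  3x1 + 3x2 = 24 and x2 = 0 → (8, 0)
  3x1 + 3x2 = 24 and x1 = 0 → (0, 8)

Evaluating z = -7x1 - 4x2 at each vertex:
  (0, 0): z = 0
  (8, 0): z = -56
  (0, 8): z = -32

The minimum is at (8, 0) with z = -56.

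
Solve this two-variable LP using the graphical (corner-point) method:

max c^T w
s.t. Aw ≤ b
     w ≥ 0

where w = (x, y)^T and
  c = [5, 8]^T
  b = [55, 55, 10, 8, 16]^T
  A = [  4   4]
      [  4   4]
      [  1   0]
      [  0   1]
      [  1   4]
Each vertex is the intersection of two constraint boundaries that also satisfies all remaining constraints:
  x = 0 and y = 0 → (0, 0)
  x = 10 and y = 0 → (10, 0)
  x = 10 and x + 4y = 16 → (10, 1.5)
  x + 4y = 16 and x = 0 → (0, 4)

Evaluating z = 5x + 8y at each vertex:
  (0, 0): z = 0
  (10, 0): z = 50
  (10, 1.5): z = 62
  (0, 4): z = 32

The maximum is at (10, 1.5) with z = 62.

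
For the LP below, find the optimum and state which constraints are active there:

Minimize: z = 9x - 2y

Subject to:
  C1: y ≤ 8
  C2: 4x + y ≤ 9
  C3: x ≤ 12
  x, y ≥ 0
Optimal: x = 0, y = 8
Binding: C1, x ≥ 0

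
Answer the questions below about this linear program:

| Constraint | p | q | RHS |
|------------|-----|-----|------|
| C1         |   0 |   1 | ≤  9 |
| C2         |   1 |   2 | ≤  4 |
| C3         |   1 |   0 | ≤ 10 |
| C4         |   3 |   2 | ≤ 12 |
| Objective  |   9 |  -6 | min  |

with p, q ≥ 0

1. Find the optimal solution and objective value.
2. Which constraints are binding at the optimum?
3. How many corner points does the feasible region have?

1. p = 0, q = 2, z = -12
2. C2, p ≥ 0
3. 3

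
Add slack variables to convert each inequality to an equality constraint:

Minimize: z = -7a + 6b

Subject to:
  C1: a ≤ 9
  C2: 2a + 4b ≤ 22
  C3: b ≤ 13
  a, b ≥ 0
min z = -7a + 6b

s.t.
  a + s1 = 9
  2a + 4b + s2 = 22
  b + s3 = 13
  a, b, s1, s2, s3 ≥ 0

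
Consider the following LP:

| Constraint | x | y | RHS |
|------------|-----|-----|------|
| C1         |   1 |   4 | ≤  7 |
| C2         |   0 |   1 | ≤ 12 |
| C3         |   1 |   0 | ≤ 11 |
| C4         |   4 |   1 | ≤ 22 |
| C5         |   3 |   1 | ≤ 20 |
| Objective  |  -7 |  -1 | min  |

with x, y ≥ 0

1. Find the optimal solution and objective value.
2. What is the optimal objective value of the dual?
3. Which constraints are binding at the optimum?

1. x = 5.5, y = 0, z = -38.5
2. -38.5 (by strong duality, equal to the primal optimum)
3. C4, y ≥ 0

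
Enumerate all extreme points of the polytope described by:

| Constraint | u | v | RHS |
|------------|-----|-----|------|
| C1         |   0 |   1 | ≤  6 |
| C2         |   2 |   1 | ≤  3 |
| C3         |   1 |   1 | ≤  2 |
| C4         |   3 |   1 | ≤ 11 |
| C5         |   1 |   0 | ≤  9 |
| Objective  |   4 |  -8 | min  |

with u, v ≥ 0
Each vertex is the intersection of two constraint boundaries that also satisfies all remaining constraints:
  u = 0 and v = 0 → (0, 0)
  2u + v = 3 and v = 0 → (1.5, 0)
  2u + v = 3 and u + v = 2 → (1, 1)
  u + v = 2 and u = 0 → (0, 2)

Vertices: (0, 0), (1.5, 0), (1, 1), (0, 2)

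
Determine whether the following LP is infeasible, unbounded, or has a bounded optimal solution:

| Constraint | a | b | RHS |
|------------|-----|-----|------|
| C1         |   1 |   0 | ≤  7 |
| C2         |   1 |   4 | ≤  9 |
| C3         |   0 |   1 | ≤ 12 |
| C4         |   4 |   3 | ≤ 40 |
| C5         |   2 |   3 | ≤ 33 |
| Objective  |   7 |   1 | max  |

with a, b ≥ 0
The point (7, 0.5) satisfies every constraint, so the LP is feasible; the constraints give a ≤ 7 and b ≤ 12, which with a, b ≥ 0 keep the feasible region inside a bounded box. A feasible, bounded LP attains a finite optimum at a vertex.

The LP has an optimal solution: (7, 0.5) with z = 49.5.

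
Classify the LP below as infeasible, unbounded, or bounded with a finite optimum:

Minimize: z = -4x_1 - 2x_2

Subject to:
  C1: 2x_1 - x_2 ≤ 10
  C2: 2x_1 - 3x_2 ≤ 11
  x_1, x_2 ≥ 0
Feasible point: (0, 0) satisfies every constraint, so the LP is feasible.
Direction d = (0, 1): for each constraint row a, a·d ≤ 0 —
  (2)(0) + (-1)(1) = -1 ≤ 0
  (2)(0) + (-3)(1) = -3 ≤ 0
and d ≥ 0, so (0, 0) + t·d stays feasible for every t ≥ 0. Along this ray z = -4x_1 - 2x_2 changes by -2 per unit t, so z → −∞.

Unbounded — the objective can decrease without bound over the feasible region.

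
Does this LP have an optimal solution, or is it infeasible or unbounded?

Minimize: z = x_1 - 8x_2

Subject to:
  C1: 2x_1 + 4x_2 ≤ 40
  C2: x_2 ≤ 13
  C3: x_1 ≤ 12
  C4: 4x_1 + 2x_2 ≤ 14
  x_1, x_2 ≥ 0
The point (0, 7) satisfies every constraint, so the LP is feasible; the constraints give x_1 ≤ 12 and x_2 ≤ 13, which with x_1, x_2 ≥ 0 keep the feasible region inside a bounded box. A feasible, bounded LP attains a finite optimum at a vertex.

Evaluating z = x_1 - 8x_2 at each vertex:
  (0, 0): z = 0
  (3.5, 0): z = 3.5
  (0, 7): z = -56

Bounded optimum: z* = -56 at (0, 7).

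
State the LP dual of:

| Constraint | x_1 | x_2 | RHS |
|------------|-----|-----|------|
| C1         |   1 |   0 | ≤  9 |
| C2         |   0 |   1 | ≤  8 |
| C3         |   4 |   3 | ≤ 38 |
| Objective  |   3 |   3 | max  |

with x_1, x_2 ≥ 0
Minimize: z = 9y1 + 8y2 + 38y3

Subject to:
  C1: -y1 - 4y3 ≤ -3
  C2: -y2 - 3y3 ≤ -3
  y1, y2, y3 ≥ 0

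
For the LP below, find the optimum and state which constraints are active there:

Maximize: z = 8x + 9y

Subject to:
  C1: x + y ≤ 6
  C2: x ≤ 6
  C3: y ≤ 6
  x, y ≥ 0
Optimal: x = 0, y = 6
Slack at optimum:
  C1: slack = 0 (binding)
  C2: slack = 6
  C3: slack = 0 (binding)
  x ≥ 0: x = 0 (binding)
  y ≥ 0: y = 6
Binding constraints: C1, C3, x ≥ 0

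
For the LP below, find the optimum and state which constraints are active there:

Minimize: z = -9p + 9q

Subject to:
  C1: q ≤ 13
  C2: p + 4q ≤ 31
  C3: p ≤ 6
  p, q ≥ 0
Optimal: p = 6, q = 0
Binding: C3, q ≥ 0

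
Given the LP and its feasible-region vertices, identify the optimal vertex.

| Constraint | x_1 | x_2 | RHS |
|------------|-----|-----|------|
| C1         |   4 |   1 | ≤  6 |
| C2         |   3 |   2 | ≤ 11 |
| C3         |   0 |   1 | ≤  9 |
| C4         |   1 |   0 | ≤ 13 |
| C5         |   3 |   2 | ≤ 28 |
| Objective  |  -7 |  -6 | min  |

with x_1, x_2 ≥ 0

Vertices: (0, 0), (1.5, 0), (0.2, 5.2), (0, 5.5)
(0, 5.5) with z = -33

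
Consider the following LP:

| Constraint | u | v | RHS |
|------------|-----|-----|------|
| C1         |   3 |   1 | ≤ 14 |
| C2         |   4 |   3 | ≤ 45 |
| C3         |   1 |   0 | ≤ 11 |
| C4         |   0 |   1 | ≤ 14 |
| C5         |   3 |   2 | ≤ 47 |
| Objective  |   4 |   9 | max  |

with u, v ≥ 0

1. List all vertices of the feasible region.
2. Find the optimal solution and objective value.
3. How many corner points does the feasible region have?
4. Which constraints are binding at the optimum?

1. (0, 0), (4.667, 0), (0, 14)
2. u = 0, v = 14, z = 126
3. 3
4. C1, C4, u ≥ 0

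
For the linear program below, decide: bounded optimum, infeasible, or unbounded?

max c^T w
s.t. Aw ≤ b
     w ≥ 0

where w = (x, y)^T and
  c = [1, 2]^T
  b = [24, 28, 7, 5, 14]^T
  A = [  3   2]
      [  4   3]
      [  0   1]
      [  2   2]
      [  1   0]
The point (0, 2.5) satisfies every constraint, so the LP is feasible; the constraints give x ≤ 14 and y ≤ 7, which with x, y ≥ 0 keep the feasible region inside a bounded box. A feasible, bounded LP attains a finite optimum at a vertex.

The LP has an optimal solution: (0, 2.5) with z = 5.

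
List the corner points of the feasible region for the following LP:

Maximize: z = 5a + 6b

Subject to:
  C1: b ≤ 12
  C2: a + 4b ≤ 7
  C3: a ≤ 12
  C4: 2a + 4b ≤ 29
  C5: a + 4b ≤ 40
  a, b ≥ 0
Each vertex is the intersection of two constraint boundaries that also satisfies all remaining constraints:
  a = 0 and b = 0 → (0, 0)
  a + 4b = 7 and b = 0 → (7, 0)
  a + 4b = 7 and a = 0 → (0, 1.75)

Vertices: (0, 0), (7, 0), (0, 1.75)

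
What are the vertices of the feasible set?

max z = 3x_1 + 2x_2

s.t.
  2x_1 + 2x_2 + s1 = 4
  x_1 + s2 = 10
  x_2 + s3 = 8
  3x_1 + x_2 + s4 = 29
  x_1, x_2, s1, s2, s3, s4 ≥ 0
Each vertex is the intersection of two constraint boundaries that also satisfies all remaining constraints:
  x_1 = 0 and x_2 = 0 → (0, 0)
  2x_1 + 2x_2 = 4 and x_2 = 0 → (2, 0)
  2x_1 + 2x_2 = 4 and x_1 = 0 → (0, 2)

Vertices: (0, 0), (2, 0), (0, 2)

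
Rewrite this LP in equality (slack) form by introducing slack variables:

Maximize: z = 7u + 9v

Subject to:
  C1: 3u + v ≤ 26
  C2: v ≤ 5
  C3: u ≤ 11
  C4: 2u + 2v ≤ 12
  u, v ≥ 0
max z = 7u + 9v

s.t.
  3u + v + s1 = 26
  v + s2 = 5
  u + s3 = 11
  2u + 2v + s4 = 12
  u, v, s1, s2, s3, s4 ≥ 0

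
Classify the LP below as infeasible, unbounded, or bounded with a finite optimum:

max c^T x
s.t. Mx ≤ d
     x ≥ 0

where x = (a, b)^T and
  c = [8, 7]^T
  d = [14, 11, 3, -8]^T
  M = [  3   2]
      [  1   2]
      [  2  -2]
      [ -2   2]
One constraint requires 2a - 2b ≤ 3, while the constraint -2a + 2b ≤ -8 is equivalent to 2a - 2b ≥ 8. Together they would need 8 ≤ 2a - 2b ≤ 3, which is impossible since 8 > 3. No point satisfies all constraints.

Infeasible — the constraint set is empty.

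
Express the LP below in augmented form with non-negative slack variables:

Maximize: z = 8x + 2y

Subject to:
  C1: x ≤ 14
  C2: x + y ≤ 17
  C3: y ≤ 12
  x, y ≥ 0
max z = 8x + 2y

s.t.
  x + s1 = 14
  x + y + s2 = 17
  y + s3 = 12
  x, y, s1, s2, s3 ≥ 0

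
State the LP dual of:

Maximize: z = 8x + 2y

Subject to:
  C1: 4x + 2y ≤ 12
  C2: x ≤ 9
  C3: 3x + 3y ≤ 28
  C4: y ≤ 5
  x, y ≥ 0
Minimize: z = 12y1 + 9y2 + 28y3 + 5y4

Subject to:
  C1: -4y1 - y2 - 3y3 ≤ -8
  C2: -2y1 - 3y3 - y4 ≤ -2
  y1, y2, y3, y4 ≥ 0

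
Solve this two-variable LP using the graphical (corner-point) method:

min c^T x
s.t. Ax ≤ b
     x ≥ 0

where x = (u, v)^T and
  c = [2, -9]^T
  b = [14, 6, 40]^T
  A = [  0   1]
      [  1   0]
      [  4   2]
u = 0, v = 14, z = -126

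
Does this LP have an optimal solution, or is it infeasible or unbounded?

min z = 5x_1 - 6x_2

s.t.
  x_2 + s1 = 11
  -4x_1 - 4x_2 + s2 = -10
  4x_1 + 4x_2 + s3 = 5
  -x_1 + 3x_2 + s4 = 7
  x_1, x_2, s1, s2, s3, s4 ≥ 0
The row 4x_1 + 4x_2 + s3 = 5 with s3 ≥ 0 requires 4x_1 + 4x_2 ≤ 5, while the row -4x_1 - 4x_2 + s2 = -10 with s2 ≥ 0 is equivalent to 4x_1 + 4x_2 ≥ 10. Together they would need 10 ≤ 4x_1 + 4x_2 ≤ 5, which is impossible since 10 > 5. No point satisfies all constraints.

Infeasible: no point satisfies all constraints simultaneously.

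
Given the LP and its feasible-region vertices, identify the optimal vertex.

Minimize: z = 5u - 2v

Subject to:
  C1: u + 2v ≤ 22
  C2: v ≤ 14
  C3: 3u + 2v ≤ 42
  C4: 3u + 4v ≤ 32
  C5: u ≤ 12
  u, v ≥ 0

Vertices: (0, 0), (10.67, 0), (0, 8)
Evaluating z = 5u - 2v at each vertex:
  (0, 0): z = 0
  (10.67, 0): z = 53.33
  (0, 8): z = -16

The smallest value is z = -16, attained at (0, 8).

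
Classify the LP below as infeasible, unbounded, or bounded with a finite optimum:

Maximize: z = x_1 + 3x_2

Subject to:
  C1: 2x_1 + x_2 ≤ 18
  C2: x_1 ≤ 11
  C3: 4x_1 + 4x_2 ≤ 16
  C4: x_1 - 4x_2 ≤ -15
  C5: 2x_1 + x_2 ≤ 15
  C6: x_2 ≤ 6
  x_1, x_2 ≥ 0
The point (0, 4) satisfies every constraint, so the LP is feasible; the constraints give x_1 ≤ 11 and x_2 ≤ 6, which with x_1, x_2 ≥ 0 keep the feasible region inside a bounded box. A feasible, bounded LP attains a finite optimum at a vertex.

The LP has an optimal solution: (0, 4) with z = 12.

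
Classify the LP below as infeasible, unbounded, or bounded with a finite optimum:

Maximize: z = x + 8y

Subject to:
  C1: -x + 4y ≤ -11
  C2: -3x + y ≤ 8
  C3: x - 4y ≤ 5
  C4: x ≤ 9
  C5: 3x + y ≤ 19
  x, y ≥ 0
C3 requires x - 4y ≤ 5, while C1 (-x + 4y ≤ -11) is equivalent to x - 4y ≥ 11. Together they would need 11 ≤ x - 4y ≤ 5, which is impossible since 11 > 5. No point satisfies all constraints.

The feasible region is empty; the LP is infeasible.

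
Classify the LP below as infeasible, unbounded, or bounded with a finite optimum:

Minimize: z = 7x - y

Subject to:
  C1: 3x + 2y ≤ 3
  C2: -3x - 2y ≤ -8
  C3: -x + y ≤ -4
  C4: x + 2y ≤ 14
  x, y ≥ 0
C1 requires 3x + 2y ≤ 3, while C2 (-3x - 2y ≤ -8) is equivalent to 3x + 2y ≥ 8. Together they would need 8 ≤ 3x + 2y ≤ 3, which is impossible since 8 > 3. No point satisfies all constraints.

Infeasible: no point satisfies all constraints simultaneously.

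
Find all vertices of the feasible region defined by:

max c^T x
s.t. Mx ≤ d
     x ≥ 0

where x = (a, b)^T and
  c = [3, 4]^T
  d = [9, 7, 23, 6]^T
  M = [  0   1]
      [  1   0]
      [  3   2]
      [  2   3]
Each vertex is the intersection of two constraint boundaries that also satisfies all remaining constraints:
  a = 0 and b = 0 → (0, 0)
  2a + 3b = 6 and b = 0 → (3, 0)
  2a + 3b = 6 and a = 0 → (0, 2)

Vertices: (0, 0), (3, 0), (0, 2)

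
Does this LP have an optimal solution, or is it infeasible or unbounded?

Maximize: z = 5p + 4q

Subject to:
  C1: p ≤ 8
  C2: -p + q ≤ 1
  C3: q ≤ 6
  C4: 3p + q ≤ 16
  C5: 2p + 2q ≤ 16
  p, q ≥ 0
The point (4, 4) satisfies every constraint, so the LP is feasible; the constraints give p ≤ 8 and q ≤ 6, which with p, q ≥ 0 keep the feasible region inside a bounded box. A feasible, bounded LP attains a finite optimum at a vertex.

Evaluating z = 5p + 4q at each vertex:
  (0, 1): z = 4
  (0, 0): z = 0
  (5.333, 0): z = 26.67
  (4, 4): z = 36
  (3.5, 4.5): z = 35.5

Feasible with finite optimum z* = 36 at (4, 4).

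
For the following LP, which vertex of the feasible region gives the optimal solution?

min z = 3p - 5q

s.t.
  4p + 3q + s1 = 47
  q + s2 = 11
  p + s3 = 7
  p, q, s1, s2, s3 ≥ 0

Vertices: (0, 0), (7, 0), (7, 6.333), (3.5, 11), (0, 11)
Evaluating z = 3p - 5q at each vertex:
  (0, 0): z = 0
  (7, 0): z = 21
  (7, 6.333): z = -10.67
  (3.5, 11): z = -44.5
  (0, 11): z = -55

The smallest value is z = -55, attained at (0, 11).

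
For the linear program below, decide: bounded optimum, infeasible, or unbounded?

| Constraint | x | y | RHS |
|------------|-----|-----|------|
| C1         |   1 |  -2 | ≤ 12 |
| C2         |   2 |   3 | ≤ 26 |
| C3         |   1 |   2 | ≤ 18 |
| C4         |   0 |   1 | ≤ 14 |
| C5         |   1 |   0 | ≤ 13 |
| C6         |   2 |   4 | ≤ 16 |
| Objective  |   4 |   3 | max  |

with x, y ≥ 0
The point (8, 0) satisfies every constraint, so the LP is feasible; the constraints give x ≤ 13 and y ≤ 14, which with x, y ≥ 0 keep the feasible region inside a bounded box. A feasible, bounded LP attains a finite optimum at a vertex.

Feasible with finite optimum z* = 32 at (8, 0).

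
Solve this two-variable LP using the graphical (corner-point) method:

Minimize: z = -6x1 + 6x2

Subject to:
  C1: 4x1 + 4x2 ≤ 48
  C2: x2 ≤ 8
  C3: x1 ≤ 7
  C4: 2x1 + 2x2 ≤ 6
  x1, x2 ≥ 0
Each vertex is the intersection of two constraint boundaries that also satisfies all remaining constraints:
  x1 = 0 and x2 = 0 → (0, 0)
  2x1 + 2x2 = 6 and x2 = 0 → (3, 0)
  2x1 + 2x2 = 6 and x1 = 0 → (0, 3)

Evaluating z = -6x1 + 6x2 at each vertex:
  (0, 0): z = 0
  (3, 0): z = -18
  (0, 3): z = 18

The minimum is at (3, 0) with z = -18.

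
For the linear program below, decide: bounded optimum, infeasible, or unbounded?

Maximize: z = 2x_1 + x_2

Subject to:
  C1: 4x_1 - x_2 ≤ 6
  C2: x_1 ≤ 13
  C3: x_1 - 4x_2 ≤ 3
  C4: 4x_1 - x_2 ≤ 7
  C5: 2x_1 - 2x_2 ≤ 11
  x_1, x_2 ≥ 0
Feasible point: (0, 0) satisfies every constraint, so the LP is feasible.
Direction d = (0, 1): for each constraint row a, a·d ≤ 0 —
  (4)(0) + (-1)(1) = -1 ≤ 0
  (1)(0) + (0)(1) = 0 ≤ 0
  (1)(0) + (-4)(1) = -4 ≤ 0
  (4)(0) + (-1)(1) = -1 ≤ 0
  (2)(0) + (-2)(1) = -2 ≤ 0
and d ≥ 0, so (0, 0) + t·d stays feasible for every t ≥ 0. Along this ray z = 2x_1 + x_2 changes by 1 per unit t, so z → +∞.

The LP is unbounded; z can be made arbitrarily large.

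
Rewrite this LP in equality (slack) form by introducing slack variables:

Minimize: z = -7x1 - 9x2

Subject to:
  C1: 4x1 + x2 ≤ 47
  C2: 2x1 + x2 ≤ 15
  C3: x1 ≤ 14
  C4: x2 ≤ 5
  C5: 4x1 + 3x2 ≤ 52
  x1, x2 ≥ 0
min z = -7x1 - 9x2

s.t.
  4x1 + x2 + s1 = 47
  2x1 + x2 + s2 = 15
  x1 + s3 = 14
  x2 + s4 = 5
  4x1 + 3x2 + s5 = 52
  x1, x2, s1, s2, s3, s4, s5 ≥ 0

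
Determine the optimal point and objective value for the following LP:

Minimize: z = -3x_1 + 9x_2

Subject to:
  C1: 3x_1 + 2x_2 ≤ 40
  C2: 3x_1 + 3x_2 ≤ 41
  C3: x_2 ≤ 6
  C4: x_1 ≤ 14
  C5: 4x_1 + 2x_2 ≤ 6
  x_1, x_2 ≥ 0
x_1 = 1.5, x_2 = 0, z = -4.5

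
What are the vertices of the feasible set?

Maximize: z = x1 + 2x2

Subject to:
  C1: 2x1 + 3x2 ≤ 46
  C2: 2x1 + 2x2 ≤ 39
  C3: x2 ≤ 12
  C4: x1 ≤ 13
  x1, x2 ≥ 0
Each vertex is the intersection of two constraint boundaries that also satisfies all remaining constraints:
  x1 = 0 and x2 = 0 → (0, 0)
  x1 = 13 and x2 = 0 → (13, 0)
  2x1 + 2x2 = 39 and x1 = 13 → (13, 6.5)
  2x1 + 3x2 = 46 and 2x1 + 2x2 = 39 → (12.5, 7)
  2x1 + 3x2 = 46 and x2 = 12 → (5, 12)
  x2 = 12 and x1 = 0 → (0, 12)

Vertices: (0, 0), (13, 0), (13, 6.5), (12.5, 7), (5, 12), (0, 12)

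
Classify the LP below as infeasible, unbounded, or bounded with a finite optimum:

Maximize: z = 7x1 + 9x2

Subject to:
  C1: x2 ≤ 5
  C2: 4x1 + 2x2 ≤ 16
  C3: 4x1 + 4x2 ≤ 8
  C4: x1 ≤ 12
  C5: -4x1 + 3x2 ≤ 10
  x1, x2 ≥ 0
The point (0, 2) satisfies every constraint, so the LP is feasible; the constraints give x1 ≤ 12 and x2 ≤ 5, which with x1, x2 ≥ 0 keep the feasible region inside a bounded box. A feasible, bounded LP attains a finite optimum at a vertex.

Bounded optimum: z* = 18 at (0, 2).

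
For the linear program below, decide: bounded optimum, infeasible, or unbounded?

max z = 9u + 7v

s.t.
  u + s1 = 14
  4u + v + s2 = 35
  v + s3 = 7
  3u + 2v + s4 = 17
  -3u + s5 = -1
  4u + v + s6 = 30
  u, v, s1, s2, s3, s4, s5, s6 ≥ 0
The point (1, 7) satisfies every constraint, so the LP is feasible; the constraints give u ≤ 14 and v ≤ 7, which with u, v ≥ 0 keep the feasible region inside a bounded box. A feasible, bounded LP attains a finite optimum at a vertex.

Feasible with finite optimum z* = 58 at (1, 7).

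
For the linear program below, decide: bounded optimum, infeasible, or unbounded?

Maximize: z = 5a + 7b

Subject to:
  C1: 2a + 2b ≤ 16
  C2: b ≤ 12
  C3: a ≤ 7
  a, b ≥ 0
The point (0, 8) satisfies every constraint, so the LP is feasible; the constraints give a ≤ 7 and b ≤ 12, which with a, b ≥ 0 keep the feasible region inside a bounded box. A feasible, bounded LP attains a finite optimum at a vertex.

Evaluating z = 5a + 7b at each vertex:
  (0, 0): z = 0
  (7, 0): z = 35
  (7, 1): z = 42
  (0, 8): z = 56

Bounded optimum: z* = 56 at (0, 8).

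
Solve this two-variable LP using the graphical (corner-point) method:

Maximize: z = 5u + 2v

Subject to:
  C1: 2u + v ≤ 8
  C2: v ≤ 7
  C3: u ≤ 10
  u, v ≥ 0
u = 4, v = 0, z = 20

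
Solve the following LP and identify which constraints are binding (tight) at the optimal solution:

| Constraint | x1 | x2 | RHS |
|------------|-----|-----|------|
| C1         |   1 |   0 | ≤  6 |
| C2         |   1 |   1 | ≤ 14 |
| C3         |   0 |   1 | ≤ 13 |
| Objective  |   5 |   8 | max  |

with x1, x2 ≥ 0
Optimal: x1 = 1, x2 = 13
Binding: C2, C3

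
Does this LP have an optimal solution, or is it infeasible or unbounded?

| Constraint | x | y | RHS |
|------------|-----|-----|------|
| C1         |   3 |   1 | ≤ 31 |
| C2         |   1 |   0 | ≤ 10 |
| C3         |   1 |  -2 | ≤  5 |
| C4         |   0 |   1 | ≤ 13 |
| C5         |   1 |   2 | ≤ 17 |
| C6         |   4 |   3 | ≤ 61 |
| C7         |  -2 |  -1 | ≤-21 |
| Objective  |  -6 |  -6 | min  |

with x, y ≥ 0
The point (9, 4) satisfies every constraint, so the LP is feasible; the constraints give x ≤ 10 and y ≤ 13, which with x, y ≥ 0 keep the feasible region inside a bounded box. A feasible, bounded LP attains a finite optimum at a vertex.

Evaluating z = -6x - 6y at each vertex:
  (9.4, 2.2): z = -69.6
  (9.571, 2.286): z = -71.14
  (9, 4): z = -78
  (8.333, 4.333): z = -76

Bounded optimum: z* = -78 at (9, 4).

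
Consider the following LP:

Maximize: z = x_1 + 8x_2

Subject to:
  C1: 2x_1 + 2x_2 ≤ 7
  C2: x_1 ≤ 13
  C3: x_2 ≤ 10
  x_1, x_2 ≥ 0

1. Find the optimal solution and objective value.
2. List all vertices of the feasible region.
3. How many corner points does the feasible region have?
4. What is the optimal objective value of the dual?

1. x_1 = 0, x_2 = 3.5, z = 28
2. (0, 0), (3.5, 0), (0, 3.5)
3. 3
4. 28 (by strong duality, equal to the primal optimum)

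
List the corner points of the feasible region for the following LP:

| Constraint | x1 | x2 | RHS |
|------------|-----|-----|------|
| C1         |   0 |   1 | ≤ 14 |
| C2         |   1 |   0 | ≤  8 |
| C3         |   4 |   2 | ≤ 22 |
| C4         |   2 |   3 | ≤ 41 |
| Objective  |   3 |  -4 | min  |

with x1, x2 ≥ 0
Each vertex is the intersection of two constraint boundaries that also satisfies all remaining constraints:
  x1 = 0 and x2 = 0 → (0, 0)
  4x1 + 2x2 = 22 and x2 = 0 → (5.5, 0)
  4x1 + 2x2 = 22 and x1 = 0 → (0, 11)

Vertices: (0, 0), (5.5, 0), (0, 11)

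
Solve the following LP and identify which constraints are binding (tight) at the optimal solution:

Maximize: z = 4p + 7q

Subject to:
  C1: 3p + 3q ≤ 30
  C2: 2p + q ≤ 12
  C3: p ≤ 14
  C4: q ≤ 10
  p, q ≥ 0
Optimal: p = 0, q = 10
Binding: C1, C4, p ≥ 0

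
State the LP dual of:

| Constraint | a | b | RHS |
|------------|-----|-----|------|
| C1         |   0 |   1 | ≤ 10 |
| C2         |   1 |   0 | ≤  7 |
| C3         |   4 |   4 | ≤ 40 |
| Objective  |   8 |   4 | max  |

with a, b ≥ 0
Minimize: z = 10y1 + 7y2 + 40y3

Subject to:
  C1: -y2 - 4y3 ≤ -8
  C2: -y1 - 4y3 ≤ -4
  y1, y2, y3 ≥ 0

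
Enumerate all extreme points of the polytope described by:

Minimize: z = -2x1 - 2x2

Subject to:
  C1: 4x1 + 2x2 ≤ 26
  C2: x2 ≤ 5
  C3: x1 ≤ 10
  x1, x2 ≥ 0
Each vertex is the intersection of two constraint boundaries that also satisfies all remaining constraints:
  x1 = 0 and x2 = 0 → (0, 0)
  4x1 + 2x2 = 26 and x2 = 0 → (6.5, 0)
  4x1 + 2x2 = 26 and x2 = 5 → (4, 5)
  x2 = 5 and x1 = 0 → (0, 5)

Vertices: (0, 0), (6.5, 0), (4, 5), (0, 5)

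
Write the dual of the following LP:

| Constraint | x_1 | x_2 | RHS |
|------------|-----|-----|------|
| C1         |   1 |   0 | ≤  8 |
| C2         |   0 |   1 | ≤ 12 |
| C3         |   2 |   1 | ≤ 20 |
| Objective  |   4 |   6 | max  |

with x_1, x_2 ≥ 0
Minimize: z = 8y1 + 12y2 + 20y3

Subject to:
  C1: -y1 - 2y3 ≤ -4
  C2: -y2 - y3 ≤ -6
  y1, y2, y3 ≥ 0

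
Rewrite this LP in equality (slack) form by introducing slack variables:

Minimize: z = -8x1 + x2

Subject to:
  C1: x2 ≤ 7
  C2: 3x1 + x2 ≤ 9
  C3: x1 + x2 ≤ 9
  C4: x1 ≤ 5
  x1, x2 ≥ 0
min z = -8x1 + x2

s.t.
  x2 + s1 = 7
  3x1 + x2 + s2 = 9
  x1 + x2 + s3 = 9
  x1 + s4 = 5
  x1, x2, s1, s2, s3, s4 ≥ 0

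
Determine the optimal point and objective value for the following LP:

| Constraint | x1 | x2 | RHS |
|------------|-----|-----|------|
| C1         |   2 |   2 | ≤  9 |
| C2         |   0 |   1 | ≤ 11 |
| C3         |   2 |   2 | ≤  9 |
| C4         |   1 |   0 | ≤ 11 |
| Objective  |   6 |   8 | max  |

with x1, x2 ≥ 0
Each vertex is the intersection of two constraint boundaries that also satisfies all remaining constraints:
  x1 = 0 and x2 = 0 → (0, 0)
  2x1 + 2x2 = 9 and x2 = 0 → (4.5, 0)
  2x1 + 2x2 = 9 and x1 = 0 → (0, 4.5)

Evaluating z = 6x1 + 8x2 at each vertex:
  (0, 0): z = 0
  (4.5, 0): z = 27
  (0, 4.5): z = 36

The maximum is at (0, 4.5) with z = 36.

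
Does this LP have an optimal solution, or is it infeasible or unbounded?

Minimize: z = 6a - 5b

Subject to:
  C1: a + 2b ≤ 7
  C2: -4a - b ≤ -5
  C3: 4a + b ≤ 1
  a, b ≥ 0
C3 requires 4a + b ≤ 1, while C2 (-4a - b ≤ -5) is equivalent to 4a + b ≥ 5. Together they would need 5 ≤ 4a + b ≤ 1, which is impossible since 5 > 1. No point satisfies all constraints.

The feasible region is empty; the LP is infeasible.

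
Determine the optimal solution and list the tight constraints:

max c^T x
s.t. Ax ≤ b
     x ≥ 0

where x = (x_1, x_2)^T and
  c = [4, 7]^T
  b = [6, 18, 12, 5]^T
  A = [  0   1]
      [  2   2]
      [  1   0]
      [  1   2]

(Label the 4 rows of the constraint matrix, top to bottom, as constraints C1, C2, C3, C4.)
Optimal: x_1 = 5, x_2 = 0
Binding: C4, x_2 ≥ 0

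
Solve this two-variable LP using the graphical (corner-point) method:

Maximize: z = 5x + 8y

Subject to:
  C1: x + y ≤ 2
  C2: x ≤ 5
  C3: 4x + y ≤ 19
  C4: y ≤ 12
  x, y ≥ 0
x = 0, y = 2, z = 16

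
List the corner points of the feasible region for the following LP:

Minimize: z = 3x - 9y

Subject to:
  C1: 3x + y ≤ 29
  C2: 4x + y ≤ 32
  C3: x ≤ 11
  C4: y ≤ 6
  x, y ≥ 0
Each vertex is the intersection of two constraint boundaries that also satisfies all remaining constraints:
  x = 0 and y = 0 → (0, 0)
  4x + y = 32 and y = 0 → (8, 0)
  4x + y = 32 and y = 6 → (6.5, 6)
  y = 6 and x = 0 → (0, 6)

Vertices: (0, 0), (8, 0), (6.5, 6), (0, 6)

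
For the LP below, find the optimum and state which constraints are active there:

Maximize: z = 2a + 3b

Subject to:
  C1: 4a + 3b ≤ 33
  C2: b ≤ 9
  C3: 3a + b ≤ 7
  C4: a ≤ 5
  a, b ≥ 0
Optimal: a = 0, b = 7
Binding: C3, a ≥ 0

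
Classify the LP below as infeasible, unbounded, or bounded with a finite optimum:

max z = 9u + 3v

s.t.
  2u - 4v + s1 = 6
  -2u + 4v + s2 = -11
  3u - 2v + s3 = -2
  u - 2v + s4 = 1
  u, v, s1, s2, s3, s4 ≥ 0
The row 2u - 4v + s1 = 6 with s1 ≥ 0 requires 2u - 4v ≤ 6, while the row -2u + 4v + s2 = -11 with s2 ≥ 0 is equivalent to 2u - 4v ≥ 11. Together they would need 11 ≤ 2u - 4v ≤ 6, which is impossible since 11 > 6. No point satisfies all constraints.

Infeasible: no point satisfies all constraints simultaneously.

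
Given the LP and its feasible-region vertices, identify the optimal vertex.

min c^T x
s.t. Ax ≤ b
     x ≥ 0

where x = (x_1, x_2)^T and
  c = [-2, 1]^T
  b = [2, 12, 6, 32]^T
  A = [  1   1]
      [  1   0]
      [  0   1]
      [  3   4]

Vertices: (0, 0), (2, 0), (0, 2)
(2, 0) with z = -4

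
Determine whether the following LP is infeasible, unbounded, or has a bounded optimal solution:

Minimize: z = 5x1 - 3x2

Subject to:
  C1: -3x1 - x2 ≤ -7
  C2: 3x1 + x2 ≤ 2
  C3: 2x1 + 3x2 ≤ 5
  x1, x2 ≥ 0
C2 requires 3x1 + x2 ≤ 2, while C1 (-3x1 - x2 ≤ -7) is equivalent to 3x1 + x2 ≥ 7. Together they would need 7 ≤ 3x1 + x2 ≤ 2, which is impossible since 7 > 2. No point satisfies all constraints.

Infeasible — the constraint set is empty.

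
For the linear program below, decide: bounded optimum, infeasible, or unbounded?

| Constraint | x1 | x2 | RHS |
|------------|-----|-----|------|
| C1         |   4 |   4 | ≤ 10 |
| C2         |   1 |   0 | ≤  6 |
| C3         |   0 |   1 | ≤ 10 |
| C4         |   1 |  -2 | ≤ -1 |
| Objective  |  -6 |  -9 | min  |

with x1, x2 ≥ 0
The point (0, 2.5) satisfies every constraint, so the LP is feasible; the constraints give x1 ≤ 6 and x2 ≤ 10, which with x1, x2 ≥ 0 keep the feasible region inside a bounded box. A feasible, bounded LP attains a finite optimum at a vertex.

Evaluating z = -6x1 - 9x2 at each vertex:
  (0, 0.5): z = -4.5
  (1.333, 1.167): z = -18.5
  (0, 2.5): z = -22.5

The LP has an optimal solution: (0, 2.5) with z = -22.5.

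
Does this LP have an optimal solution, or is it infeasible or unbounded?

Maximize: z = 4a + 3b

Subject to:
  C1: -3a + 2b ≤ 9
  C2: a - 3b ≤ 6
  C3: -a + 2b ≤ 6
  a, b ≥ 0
Feasible point: (0, 0) satisfies every constraint, so the LP is feasible.
Direction d = (3, 1): for each constraint row a, a·d ≤ 0 —
  (-3)(3) + (2)(1) = -7 ≤ 0
  (1)(3) + (-3)(1) = 0 ≤ 0
  (-1)(3) + (2)(1) = -1 ≤ 0
and d ≥ 0, so (0, 0) + t·d stays feasible for every t ≥ 0. Along this ray z = 4a + 3b changes by 15 per unit t, so z → +∞.

Unbounded: there is a feasible ray along which z → +∞.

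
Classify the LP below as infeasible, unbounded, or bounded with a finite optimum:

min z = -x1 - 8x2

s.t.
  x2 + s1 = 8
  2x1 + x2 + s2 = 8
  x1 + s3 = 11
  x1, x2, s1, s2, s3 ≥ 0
The point (0, 8) satisfies every constraint, so the LP is feasible; the constraints give x1 ≤ 11 and x2 ≤ 8, which with x1, x2 ≥ 0 keep the feasible region inside a bounded box. A feasible, bounded LP attains a finite optimum at a vertex.

Bounded optimum: z* = -64 at (0, 8).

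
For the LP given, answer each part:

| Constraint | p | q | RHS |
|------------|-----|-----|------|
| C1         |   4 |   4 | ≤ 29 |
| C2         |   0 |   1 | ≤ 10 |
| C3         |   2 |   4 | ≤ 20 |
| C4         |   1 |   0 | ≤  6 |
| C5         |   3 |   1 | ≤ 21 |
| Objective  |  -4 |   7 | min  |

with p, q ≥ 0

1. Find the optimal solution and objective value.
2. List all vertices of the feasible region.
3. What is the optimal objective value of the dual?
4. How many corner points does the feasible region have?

1. p = 6, q = 0, z = -24
2. (0, 0), (6, 0), (6, 1.25), (4.5, 2.75), (0, 5)
3. -24 (by strong duality, equal to the primal optimum)
4. 5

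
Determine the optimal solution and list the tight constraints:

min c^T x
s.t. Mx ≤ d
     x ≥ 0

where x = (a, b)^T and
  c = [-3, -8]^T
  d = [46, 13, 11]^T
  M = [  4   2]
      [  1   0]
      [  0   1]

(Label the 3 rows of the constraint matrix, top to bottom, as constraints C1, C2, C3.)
Optimal: a = 6, b = 11
Slack at optimum:
  C1: slack = 0 (binding)
  C2: slack = 7
  C3: slack = 0 (binding)
  a ≥ 0: a = 6
  b ≥ 0: b = 11
Binding constraints: C1, C3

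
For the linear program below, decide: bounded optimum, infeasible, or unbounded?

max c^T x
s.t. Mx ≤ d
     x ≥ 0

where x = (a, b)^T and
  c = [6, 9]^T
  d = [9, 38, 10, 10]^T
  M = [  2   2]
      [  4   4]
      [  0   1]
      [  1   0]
The point (0, 4.5) satisfies every constraint, so the LP is feasible; the constraints give a ≤ 10 and b ≤ 10, which with a, b ≥ 0 keep the feasible region inside a bounded box. A feasible, bounded LP attains a finite optimum at a vertex.

Evaluating z = 6a + 9b at each vertex:
  (0, 0): z = 0
  (4.5, 0): z = 27
  (0, 4.5): z = 40.5

Bounded optimum: z* = 40.5 at (0, 4.5).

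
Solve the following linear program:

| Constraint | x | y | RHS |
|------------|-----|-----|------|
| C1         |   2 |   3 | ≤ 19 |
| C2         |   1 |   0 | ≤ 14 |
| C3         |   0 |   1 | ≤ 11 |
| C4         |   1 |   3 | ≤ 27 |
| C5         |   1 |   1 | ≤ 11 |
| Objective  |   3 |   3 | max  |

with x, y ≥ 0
x = 9.5, y = 0, z = 28.5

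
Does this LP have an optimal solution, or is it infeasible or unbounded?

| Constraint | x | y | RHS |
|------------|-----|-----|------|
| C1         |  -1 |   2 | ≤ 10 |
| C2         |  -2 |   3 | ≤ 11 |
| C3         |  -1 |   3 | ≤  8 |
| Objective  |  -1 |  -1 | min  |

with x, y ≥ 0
Feasible point: (0, 0) satisfies every constraint, so the LP is feasible.
Direction d = (1, 0): for each constraint row a, a·d ≤ 0 —
  (-1)(1) + (2)(0) = -1 ≤ 0
  (-2)(1) + (3)(0) = -2 ≤ 0
  (-1)(1) + (3)(0) = -1 ≤ 0
and d ≥ 0, so (0, 0) + t·d stays feasible for every t ≥ 0. Along this ray z = -x - y changes by -1 per unit t, so z → −∞.

Unbounded: there is a feasible ray along which z → −∞.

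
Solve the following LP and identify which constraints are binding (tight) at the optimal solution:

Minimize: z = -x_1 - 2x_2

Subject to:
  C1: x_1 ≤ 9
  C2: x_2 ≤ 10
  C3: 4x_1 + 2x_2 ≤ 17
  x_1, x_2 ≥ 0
Optimal: x_1 = 0, x_2 = 8.5
Slack at optimum:
  C1: slack = 9
  C2: slack = 1.5
  C3: slack = 0 (binding)
  x_1 ≥ 0: x_1 = 0 (binding)
  x_2 ≥ 0: x_2 = 8.5
Binding constraints: C3, x_1 ≥ 0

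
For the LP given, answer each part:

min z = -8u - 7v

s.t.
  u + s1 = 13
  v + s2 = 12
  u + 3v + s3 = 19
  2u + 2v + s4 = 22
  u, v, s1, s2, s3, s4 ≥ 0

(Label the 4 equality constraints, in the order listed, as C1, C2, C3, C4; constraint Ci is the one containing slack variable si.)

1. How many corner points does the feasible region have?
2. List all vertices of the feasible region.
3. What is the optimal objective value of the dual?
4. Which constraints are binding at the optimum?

1. 4
2. (0, 0), (11, 0), (7, 4), (0, 6.333)
3. -88 (by strong duality, equal to the primal optimum)
4. C4, v ≥ 0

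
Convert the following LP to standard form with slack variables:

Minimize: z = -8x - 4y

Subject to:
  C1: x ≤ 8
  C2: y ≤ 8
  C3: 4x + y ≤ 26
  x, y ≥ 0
min z = -8x - 4y

s.t.
  x + s1 = 8
  y + s2 = 8
  4x + y + s3 = 26
  x, y, s1, s2, s3 ≥ 0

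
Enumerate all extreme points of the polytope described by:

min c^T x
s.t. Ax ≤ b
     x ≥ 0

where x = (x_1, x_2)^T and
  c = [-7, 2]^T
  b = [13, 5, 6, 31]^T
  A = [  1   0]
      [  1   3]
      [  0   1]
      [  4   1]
Each vertex is the intersection of two constraint boundaries that also satisfies all remaining constraints:
  x_1 = 0 and x_2 = 0 → (0, 0)
  x_1 + 3x_2 = 5 and x_2 = 0 → (5, 0)
  x_1 + 3x_2 = 5 and x_1 = 0 → (0, 1.667)

Vertices: (0, 0), (5, 0), (0, 1.667)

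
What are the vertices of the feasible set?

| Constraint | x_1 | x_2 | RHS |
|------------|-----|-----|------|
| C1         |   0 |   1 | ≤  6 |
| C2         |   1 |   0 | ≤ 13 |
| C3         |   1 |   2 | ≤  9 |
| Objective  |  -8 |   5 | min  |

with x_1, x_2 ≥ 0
Each vertex is the intersection of two constraint boundaries that also satisfies all remaining constraints:
  x_1 = 0 and x_2 = 0 → (0, 0)
  x_1 + 2x_2 = 9 and x_2 = 0 → (9, 0)
  x_1 + 2x_2 = 9 and x_1 = 0 → (0, 4.5)

Vertices: (0, 0), (9, 0), (0, 4.5)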